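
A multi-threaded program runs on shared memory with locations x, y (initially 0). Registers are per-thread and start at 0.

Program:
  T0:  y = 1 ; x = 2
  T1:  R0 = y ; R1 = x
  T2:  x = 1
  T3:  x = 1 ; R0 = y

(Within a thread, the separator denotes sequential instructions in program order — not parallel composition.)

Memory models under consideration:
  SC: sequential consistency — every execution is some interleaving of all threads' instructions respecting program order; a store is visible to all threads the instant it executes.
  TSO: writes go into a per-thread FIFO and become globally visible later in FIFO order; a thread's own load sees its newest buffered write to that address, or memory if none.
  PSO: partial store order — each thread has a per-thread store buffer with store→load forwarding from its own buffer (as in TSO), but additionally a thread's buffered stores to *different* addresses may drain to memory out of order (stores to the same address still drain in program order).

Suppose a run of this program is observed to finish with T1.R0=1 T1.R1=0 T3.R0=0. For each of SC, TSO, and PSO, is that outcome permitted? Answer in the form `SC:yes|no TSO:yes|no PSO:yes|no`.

SC:no TSO:yes PSO:yes

outcome vector order: (T1.R0,T1.R1,T3.R0)
SC (11): (0,0,0), (0,0,1), (0,1,0), (0,1,1), (0,2,0), (0,2,1), (1,0,1), (1,1,0), (1,1,1), (1,2,0), (1,2,1)
TSO (12): (0,0,0), (0,0,1), (0,1,0), (0,1,1), (0,2,0), (0,2,1), (1,0,0), (1,0,1), (1,1,0), (1,1,1), (1,2,0), (1,2,1)
PSO (12): (0,0,0), (0,0,1), (0,1,0), (0,1,1), (0,2,0), (0,2,1), (1,0,0), (1,0,1), (1,1,0), (1,1,1), (1,2,0), (1,2,1)
target (1,0,0) ∈ {TSO,PSO}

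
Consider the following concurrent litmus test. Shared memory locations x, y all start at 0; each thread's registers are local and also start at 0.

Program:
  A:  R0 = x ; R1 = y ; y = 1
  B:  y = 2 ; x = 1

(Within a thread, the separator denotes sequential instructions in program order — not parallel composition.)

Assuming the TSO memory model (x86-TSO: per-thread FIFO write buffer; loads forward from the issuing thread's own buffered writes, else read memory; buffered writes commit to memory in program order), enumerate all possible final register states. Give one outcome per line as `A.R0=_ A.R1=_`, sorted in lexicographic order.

outcome vector order: (A.R0,A.R1)
|TSO outcomes| = 3

A.R0=0 A.R1=0
A.R0=0 A.R1=2
A.R0=1 A.R1=2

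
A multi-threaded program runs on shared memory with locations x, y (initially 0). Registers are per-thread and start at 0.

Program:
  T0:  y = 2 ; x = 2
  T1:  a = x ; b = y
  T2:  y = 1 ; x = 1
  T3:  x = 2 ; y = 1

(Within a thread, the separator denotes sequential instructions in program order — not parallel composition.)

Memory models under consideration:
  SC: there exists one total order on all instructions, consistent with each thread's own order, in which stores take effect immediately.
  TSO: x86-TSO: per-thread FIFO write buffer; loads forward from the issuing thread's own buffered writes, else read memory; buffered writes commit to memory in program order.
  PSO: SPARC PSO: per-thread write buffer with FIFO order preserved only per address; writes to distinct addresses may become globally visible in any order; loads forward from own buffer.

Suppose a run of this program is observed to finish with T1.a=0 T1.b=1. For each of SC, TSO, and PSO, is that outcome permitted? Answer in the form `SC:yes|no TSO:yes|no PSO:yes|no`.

SC:yes TSO:yes PSO:yes

outcome vector order: (T1.a,T1.b)
[SC] allowed = {<0 0> <0 1> <0 2> <1 1> <1 2> <2 0> <2 1> <2 2>}
[TSO] allowed = {<0 0> <0 1> <0 2> <1 1> <1 2> <2 0> <2 1> <2 2>}
[PSO] allowed = {<0 0> <0 1> <0 2> <1 0> <1 1> <1 2> <2 0> <2 1> <2 2>}
target <0 1> ∈ {SC,TSO,PSO}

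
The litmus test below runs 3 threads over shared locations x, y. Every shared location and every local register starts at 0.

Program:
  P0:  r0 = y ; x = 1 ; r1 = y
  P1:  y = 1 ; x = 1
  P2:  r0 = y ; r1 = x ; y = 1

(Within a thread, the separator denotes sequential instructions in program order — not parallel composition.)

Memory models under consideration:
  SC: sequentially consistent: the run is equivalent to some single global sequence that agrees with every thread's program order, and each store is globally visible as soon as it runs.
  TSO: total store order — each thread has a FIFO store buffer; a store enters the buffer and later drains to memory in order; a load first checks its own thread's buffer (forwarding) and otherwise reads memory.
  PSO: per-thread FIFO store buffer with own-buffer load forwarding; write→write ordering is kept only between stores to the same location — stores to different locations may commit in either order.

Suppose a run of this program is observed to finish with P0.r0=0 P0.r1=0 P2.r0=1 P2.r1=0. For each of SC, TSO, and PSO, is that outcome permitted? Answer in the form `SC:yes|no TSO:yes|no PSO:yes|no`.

SC:no TSO:yes PSO:yes

outcome vector order: (P0.r0,P0.r1,P2.r0,P2.r1)
SC (11): 0000 0001 0011 0100 0101 0110 0111 1100 1101 1110 1111
TSO (12): 0000 0001 0010 0011 0100 0101 0110 0111 1100 1101 1110 1111
PSO (12): 0000 0001 0010 0011 0100 0101 0110 0111 1100 1101 1110 1111
target 0010 ∈ {TSO,PSO}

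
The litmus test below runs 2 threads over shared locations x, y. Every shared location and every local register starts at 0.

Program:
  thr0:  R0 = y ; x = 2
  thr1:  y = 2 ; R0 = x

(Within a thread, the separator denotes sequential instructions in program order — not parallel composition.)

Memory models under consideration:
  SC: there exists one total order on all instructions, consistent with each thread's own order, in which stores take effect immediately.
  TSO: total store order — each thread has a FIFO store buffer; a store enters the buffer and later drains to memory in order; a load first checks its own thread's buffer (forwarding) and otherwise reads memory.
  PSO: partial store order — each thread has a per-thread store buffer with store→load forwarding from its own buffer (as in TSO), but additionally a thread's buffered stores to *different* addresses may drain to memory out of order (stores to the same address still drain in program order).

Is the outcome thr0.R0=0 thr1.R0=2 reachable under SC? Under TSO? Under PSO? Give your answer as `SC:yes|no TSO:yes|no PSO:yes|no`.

SC:yes TSO:yes PSO:yes

outcome vector order: (thr0.R0,thr1.R0)
under SC → (0,0) (0,2) (2,0) (2,2)
under TSO → (0,0) (0,2) (2,0) (2,2)
under PSO → (0,0) (0,2) (2,0) (2,2)
target (0,2) ∈ {SC,TSO,PSO}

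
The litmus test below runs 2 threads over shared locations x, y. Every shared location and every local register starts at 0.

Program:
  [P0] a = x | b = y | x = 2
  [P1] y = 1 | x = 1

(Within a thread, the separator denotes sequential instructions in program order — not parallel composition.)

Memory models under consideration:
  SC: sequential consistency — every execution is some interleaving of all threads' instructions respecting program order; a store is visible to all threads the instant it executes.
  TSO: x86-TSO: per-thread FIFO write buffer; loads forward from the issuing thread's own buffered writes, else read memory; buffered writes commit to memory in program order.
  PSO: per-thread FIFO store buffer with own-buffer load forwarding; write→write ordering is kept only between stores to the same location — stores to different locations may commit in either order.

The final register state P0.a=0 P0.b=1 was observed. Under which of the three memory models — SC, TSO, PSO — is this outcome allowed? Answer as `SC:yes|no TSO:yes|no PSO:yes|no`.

SC:yes TSO:yes PSO:yes

outcome vector order: (P0.a,P0.b)
[SC] allowed = {(0,0) (0,1) (1,1)}
[TSO] allowed = {(0,0) (0,1) (1,1)}
[PSO] allowed = {(0,0) (0,1) (1,0) (1,1)}
target (0,1) ∈ {SC,TSO,PSO}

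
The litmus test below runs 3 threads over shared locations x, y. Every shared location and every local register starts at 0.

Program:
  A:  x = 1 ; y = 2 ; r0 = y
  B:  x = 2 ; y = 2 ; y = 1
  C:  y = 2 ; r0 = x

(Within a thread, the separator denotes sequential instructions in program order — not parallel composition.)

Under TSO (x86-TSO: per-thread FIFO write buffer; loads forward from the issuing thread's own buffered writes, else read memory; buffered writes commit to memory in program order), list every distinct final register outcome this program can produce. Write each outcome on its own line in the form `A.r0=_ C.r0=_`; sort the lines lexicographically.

outcome vector order: (A.r0,C.r0)
|TSO outcomes| = 6

A.r0=1 C.r0=0
A.r0=1 C.r0=1
A.r0=1 C.r0=2
A.r0=2 C.r0=0
A.r0=2 C.r0=1
A.r0=2 C.r0=2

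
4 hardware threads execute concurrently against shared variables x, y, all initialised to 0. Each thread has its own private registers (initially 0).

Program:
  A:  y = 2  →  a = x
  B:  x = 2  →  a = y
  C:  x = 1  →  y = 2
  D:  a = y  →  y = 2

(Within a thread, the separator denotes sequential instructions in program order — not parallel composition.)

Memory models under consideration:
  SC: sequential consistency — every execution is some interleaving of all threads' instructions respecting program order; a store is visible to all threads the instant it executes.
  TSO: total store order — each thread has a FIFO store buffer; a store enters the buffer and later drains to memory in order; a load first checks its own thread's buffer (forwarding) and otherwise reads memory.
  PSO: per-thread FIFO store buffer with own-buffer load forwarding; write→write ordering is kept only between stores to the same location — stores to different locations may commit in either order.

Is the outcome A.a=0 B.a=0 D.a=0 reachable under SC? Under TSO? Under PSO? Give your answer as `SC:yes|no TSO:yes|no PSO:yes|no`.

SC:no TSO:yes PSO:yes

outcome vector order: (A.a,B.a,D.a)
SC (10): (0,2,0), (0,2,2), (1,0,0), (1,0,2), (1,2,0), (1,2,2), (2,0,0), (2,0,2), (2,2,0), (2,2,2)
TSO (12): (0,0,0), (0,0,2), (0,2,0), (0,2,2), (1,0,0), (1,0,2), (1,2,0), (1,2,2), (2,0,0), (2,0,2), (2,2,0), (2,2,2)
PSO (12): (0,0,0), (0,0,2), (0,2,0), (0,2,2), (1,0,0), (1,0,2), (1,2,0), (1,2,2), (2,0,0), (2,0,2), (2,2,0), (2,2,2)
target (0,0,0) ∈ {TSO,PSO}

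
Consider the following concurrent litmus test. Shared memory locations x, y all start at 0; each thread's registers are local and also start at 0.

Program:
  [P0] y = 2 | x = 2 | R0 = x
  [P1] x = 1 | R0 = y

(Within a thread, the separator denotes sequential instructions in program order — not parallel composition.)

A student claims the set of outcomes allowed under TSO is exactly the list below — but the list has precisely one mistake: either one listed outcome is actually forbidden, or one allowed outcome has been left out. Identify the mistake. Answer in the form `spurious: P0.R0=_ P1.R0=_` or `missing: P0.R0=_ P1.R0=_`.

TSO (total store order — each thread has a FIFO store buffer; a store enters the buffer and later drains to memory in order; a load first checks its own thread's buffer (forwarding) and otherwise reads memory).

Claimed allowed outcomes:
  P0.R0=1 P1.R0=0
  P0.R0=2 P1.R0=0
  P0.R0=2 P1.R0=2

outcome vector order: (P0.R0,P1.R0)
[TSO] allowed = {(1,0), (1,2), (2,0), (2,2)}
TSO∖claimed = {(1,2)}

missing: P0.R0=1 P1.R0=2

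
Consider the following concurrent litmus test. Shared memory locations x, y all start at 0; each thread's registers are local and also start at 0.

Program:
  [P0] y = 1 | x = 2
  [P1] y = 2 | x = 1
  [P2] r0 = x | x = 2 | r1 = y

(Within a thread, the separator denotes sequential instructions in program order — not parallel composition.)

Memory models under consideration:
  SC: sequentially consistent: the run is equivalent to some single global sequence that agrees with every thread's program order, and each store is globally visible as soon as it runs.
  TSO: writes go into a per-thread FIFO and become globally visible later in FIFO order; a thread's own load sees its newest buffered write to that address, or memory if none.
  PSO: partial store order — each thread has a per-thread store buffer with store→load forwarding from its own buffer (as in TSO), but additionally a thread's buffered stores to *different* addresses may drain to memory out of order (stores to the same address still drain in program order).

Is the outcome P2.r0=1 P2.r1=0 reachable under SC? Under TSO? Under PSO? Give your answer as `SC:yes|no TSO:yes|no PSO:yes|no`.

SC:no TSO:no PSO:yes

outcome vector order: (P2.r0,P2.r1)
[SC] allowed = {00 01 02 11 12 21 22}
[TSO] allowed = {00 01 02 11 12 21 22}
[PSO] allowed = {00 01 02 10 11 12 20 21 22}
target 10 ∈ {PSO}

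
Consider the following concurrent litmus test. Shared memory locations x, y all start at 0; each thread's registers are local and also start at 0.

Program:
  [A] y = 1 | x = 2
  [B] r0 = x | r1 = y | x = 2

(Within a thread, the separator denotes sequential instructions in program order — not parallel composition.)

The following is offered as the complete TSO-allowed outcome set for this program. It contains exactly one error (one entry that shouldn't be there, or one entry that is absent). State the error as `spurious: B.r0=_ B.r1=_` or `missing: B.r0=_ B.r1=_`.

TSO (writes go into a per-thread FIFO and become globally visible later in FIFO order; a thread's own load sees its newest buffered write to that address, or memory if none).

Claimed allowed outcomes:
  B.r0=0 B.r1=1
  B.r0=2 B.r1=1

missing: B.r0=0 B.r1=0

outcome vector order: (B.r0,B.r1)
under TSO → 0/0; 0/1; 2/1
TSO∖claimed = {0/0}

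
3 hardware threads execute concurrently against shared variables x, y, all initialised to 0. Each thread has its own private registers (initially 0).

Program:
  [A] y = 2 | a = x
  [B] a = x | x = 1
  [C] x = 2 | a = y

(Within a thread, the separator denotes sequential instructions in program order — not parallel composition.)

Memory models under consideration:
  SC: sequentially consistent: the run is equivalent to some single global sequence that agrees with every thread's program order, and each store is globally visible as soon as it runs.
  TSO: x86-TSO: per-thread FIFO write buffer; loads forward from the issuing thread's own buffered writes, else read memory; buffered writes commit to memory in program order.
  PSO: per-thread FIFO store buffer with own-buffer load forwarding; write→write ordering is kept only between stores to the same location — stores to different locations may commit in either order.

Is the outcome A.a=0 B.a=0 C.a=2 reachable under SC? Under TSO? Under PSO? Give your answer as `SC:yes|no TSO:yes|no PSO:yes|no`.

SC:yes TSO:yes PSO:yes

outcome vector order: (A.a,B.a,C.a)
[SC] allowed = {002; 022; 100; 102; 120; 122; 200; 202; 220; 222}
[TSO] allowed = {000; 002; 020; 022; 100; 102; 120; 122; 200; 202; 220; 222}
[PSO] allowed = {000; 002; 020; 022; 100; 102; 120; 122; 200; 202; 220; 222}
target 002 ∈ {SC,TSO,PSO}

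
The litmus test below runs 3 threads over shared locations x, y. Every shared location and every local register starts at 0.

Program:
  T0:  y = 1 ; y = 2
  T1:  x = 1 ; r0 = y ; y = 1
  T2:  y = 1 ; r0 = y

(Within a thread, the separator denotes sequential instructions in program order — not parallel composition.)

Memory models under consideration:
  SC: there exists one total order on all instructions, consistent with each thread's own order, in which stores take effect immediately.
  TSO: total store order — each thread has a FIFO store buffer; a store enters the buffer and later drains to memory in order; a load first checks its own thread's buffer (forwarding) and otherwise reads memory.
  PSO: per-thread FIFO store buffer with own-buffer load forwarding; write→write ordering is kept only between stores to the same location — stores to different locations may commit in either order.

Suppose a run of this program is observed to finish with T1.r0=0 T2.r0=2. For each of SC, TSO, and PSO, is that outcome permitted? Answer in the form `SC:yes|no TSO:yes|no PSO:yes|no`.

outcome vector order: (T1.r0,T2.r0)
under SC → (0,1); (0,2); (1,1); (1,2); (2,1); (2,2)
under TSO → (0,1); (0,2); (1,1); (1,2); (2,1); (2,2)
under PSO → (0,1); (0,2); (1,1); (1,2); (2,1); (2,2)
target (0,2) ∈ {SC,TSO,PSO}

SC:yes TSO:yes PSO:yes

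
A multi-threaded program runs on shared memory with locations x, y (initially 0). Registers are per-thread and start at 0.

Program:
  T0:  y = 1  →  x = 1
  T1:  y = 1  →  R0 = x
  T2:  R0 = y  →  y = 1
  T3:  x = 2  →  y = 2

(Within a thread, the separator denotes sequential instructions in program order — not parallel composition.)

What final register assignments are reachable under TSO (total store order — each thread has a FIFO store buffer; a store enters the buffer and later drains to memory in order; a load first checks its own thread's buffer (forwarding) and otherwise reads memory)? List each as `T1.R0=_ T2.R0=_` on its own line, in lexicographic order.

outcome vector order: (T1.R0,T2.R0)
|TSO outcomes| = 9

T1.R0=0 T2.R0=0
T1.R0=0 T2.R0=1
T1.R0=0 T2.R0=2
T1.R0=1 T2.R0=0
T1.R0=1 T2.R0=1
T1.R0=1 T2.R0=2
T1.R0=2 T2.R0=0
T1.R0=2 T2.R0=1
T1.R0=2 T2.R0=2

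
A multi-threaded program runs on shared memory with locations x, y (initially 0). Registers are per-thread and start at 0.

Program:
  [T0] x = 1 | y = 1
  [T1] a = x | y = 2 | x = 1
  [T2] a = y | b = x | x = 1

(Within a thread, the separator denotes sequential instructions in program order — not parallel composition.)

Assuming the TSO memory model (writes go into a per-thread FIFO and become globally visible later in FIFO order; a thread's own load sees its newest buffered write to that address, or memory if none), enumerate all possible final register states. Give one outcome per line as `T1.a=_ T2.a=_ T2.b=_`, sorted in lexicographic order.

outcome vector order: (T1.a,T2.a,T2.b)
|TSO outcomes| = 9

T1.a=0 T2.a=0 T2.b=0
T1.a=0 T2.a=0 T2.b=1
T1.a=0 T2.a=1 T2.b=1
T1.a=0 T2.a=2 T2.b=0
T1.a=0 T2.a=2 T2.b=1
T1.a=1 T2.a=0 T2.b=0
T1.a=1 T2.a=0 T2.b=1
T1.a=1 T2.a=1 T2.b=1
T1.a=1 T2.a=2 T2.b=1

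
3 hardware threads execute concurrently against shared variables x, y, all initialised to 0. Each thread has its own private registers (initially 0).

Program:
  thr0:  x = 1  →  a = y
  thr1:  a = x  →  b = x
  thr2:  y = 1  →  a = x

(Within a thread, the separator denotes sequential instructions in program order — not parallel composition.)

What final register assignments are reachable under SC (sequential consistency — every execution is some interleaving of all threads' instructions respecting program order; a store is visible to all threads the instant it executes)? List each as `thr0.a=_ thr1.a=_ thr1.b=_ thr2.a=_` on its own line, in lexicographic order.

outcome vector order: (thr0.a,thr1.a,thr1.b,thr2.a)
|SC outcomes| = 9

thr0.a=0 thr1.a=0 thr1.b=0 thr2.a=1
thr0.a=0 thr1.a=0 thr1.b=1 thr2.a=1
thr0.a=0 thr1.a=1 thr1.b=1 thr2.a=1
thr0.a=1 thr1.a=0 thr1.b=0 thr2.a=0
thr0.a=1 thr1.a=0 thr1.b=0 thr2.a=1
thr0.a=1 thr1.a=0 thr1.b=1 thr2.a=0
thr0.a=1 thr1.a=0 thr1.b=1 thr2.a=1
thr0.a=1 thr1.a=1 thr1.b=1 thr2.a=0
thr0.a=1 thr1.a=1 thr1.b=1 thr2.a=1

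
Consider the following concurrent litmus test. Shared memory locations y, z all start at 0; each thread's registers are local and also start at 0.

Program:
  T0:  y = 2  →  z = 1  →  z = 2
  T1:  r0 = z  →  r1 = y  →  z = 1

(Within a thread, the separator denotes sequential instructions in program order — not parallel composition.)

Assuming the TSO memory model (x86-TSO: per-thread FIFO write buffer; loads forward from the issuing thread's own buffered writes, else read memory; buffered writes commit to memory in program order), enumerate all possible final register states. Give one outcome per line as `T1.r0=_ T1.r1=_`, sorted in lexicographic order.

T1.r0=0 T1.r1=0
T1.r0=0 T1.r1=2
T1.r0=1 T1.r1=2
T1.r0=2 T1.r1=2

outcome vector order: (T1.r0,T1.r1)
|TSO outcomes| = 4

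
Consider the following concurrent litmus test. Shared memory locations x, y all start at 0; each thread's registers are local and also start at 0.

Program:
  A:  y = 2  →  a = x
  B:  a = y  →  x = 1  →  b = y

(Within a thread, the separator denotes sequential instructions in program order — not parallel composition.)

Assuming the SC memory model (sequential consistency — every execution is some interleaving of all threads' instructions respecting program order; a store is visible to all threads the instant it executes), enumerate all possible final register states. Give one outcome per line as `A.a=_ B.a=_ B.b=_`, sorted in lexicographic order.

outcome vector order: (A.a,B.a,B.b)
|SC outcomes| = 5

A.a=0 B.a=0 B.b=2
A.a=0 B.a=2 B.b=2
A.a=1 B.a=0 B.b=0
A.a=1 B.a=0 B.b=2
A.a=1 B.a=2 B.b=2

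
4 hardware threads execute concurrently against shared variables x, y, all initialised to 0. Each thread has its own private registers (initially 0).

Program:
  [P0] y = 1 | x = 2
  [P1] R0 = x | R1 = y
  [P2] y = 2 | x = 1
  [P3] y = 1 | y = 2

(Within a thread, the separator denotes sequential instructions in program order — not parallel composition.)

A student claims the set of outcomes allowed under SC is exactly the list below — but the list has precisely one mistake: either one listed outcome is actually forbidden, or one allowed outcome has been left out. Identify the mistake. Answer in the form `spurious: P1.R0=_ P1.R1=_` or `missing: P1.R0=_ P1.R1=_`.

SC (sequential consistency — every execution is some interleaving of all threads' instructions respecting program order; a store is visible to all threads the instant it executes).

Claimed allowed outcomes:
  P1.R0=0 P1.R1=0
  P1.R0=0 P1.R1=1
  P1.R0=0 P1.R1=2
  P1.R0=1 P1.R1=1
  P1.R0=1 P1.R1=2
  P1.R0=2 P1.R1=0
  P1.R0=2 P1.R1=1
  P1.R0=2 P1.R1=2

outcome vector order: (P1.R0,P1.R1)
under SC → 00 01 02 11 12 21 22
claimed∖SC = {20}

spurious: P1.R0=2 P1.R1=0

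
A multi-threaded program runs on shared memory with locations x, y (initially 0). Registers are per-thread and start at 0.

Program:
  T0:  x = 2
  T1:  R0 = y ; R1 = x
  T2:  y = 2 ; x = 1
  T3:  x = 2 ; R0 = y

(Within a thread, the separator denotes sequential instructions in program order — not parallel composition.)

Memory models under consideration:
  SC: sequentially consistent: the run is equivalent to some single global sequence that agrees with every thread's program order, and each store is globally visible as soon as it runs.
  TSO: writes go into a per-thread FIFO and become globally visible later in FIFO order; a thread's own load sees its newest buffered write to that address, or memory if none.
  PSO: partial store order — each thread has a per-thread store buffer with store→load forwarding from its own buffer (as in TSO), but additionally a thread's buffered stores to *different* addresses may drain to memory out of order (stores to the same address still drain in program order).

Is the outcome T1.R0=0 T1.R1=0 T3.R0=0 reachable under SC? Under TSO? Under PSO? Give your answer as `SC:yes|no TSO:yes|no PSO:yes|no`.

outcome vector order: (T1.R0,T1.R1,T3.R0)
SC: 11 outcomes — {0/0/0; 0/0/2; 0/1/0; 0/1/2; 0/2/0; 0/2/2; 2/0/2; 2/1/0; 2/1/2; 2/2/0; 2/2/2}
TSO: 12 outcomes — {0/0/0; 0/0/2; 0/1/0; 0/1/2; 0/2/0; 0/2/2; 2/0/0; 2/0/2; 2/1/0; 2/1/2; 2/2/0; 2/2/2}
PSO: 12 outcomes — {0/0/0; 0/0/2; 0/1/0; 0/1/2; 0/2/0; 0/2/2; 2/0/0; 2/0/2; 2/1/0; 2/1/2; 2/2/0; 2/2/2}
target 0/0/0 ∈ {SC,TSO,PSO}

SC:yes TSO:yes PSO:yes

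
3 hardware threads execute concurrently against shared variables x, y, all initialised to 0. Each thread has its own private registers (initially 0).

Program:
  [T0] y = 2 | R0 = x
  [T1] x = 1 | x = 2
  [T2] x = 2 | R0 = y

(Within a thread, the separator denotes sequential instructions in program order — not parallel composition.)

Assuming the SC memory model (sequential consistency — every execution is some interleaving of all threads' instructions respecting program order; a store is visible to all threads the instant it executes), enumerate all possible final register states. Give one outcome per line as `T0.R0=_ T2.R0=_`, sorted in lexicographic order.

outcome vector order: (T0.R0,T2.R0)
|SC outcomes| = 5

T0.R0=0 T2.R0=2
T0.R0=1 T2.R0=0
T0.R0=1 T2.R0=2
T0.R0=2 T2.R0=0
T0.R0=2 T2.R0=2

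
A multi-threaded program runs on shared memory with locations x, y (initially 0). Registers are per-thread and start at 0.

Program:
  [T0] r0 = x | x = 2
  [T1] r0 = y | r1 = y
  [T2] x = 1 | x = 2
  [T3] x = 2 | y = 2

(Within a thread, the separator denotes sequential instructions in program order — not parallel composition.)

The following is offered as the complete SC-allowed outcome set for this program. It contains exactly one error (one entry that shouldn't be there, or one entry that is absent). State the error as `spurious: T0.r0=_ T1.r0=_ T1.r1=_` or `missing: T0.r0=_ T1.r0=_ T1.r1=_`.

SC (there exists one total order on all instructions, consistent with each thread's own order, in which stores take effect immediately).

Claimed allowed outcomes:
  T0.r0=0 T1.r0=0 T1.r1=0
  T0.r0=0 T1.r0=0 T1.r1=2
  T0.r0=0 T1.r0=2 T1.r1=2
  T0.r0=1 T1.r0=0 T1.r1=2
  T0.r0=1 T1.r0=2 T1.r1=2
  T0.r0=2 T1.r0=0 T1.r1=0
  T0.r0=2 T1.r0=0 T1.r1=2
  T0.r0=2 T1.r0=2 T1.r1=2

outcome vector order: (T0.r0,T1.r0,T1.r1)
under SC → 0/0/0 0/0/2 0/2/2 1/0/0 1/0/2 1/2/2 2/0/0 2/0/2 2/2/2
SC∖claimed = {1/0/0}

missing: T0.r0=1 T1.r0=0 T1.r1=0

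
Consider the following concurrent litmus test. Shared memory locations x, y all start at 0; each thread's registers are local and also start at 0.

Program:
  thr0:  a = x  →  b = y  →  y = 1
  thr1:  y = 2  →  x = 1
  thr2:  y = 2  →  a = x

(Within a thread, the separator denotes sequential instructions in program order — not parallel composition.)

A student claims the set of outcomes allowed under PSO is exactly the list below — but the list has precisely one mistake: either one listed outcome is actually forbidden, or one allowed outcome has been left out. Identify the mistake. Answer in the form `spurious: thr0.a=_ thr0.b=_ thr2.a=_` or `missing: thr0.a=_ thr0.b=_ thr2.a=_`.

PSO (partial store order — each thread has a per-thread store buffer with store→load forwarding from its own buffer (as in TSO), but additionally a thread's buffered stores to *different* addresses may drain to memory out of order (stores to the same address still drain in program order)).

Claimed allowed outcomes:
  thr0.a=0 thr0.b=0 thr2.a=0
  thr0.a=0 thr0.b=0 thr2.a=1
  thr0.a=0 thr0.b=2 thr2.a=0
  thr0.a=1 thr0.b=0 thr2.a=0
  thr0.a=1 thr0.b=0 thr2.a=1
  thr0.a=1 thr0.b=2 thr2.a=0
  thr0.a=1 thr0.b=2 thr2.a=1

missing: thr0.a=0 thr0.b=2 thr2.a=1

outcome vector order: (thr0.a,thr0.b,thr2.a)
PSO: 8 outcomes — {(0,0,0); (0,0,1); (0,2,0); (0,2,1); (1,0,0); (1,0,1); (1,2,0); (1,2,1)}
PSO∖claimed = {(0,2,1)}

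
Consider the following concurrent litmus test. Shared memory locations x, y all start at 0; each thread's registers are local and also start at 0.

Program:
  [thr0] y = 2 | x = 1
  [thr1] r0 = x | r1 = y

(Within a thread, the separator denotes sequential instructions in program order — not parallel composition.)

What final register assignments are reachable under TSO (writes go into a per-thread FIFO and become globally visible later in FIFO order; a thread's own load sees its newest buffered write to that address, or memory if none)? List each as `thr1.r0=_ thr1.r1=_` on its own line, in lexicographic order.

outcome vector order: (thr1.r0,thr1.r1)
|TSO outcomes| = 3

thr1.r0=0 thr1.r1=0
thr1.r0=0 thr1.r1=2
thr1.r0=1 thr1.r1=2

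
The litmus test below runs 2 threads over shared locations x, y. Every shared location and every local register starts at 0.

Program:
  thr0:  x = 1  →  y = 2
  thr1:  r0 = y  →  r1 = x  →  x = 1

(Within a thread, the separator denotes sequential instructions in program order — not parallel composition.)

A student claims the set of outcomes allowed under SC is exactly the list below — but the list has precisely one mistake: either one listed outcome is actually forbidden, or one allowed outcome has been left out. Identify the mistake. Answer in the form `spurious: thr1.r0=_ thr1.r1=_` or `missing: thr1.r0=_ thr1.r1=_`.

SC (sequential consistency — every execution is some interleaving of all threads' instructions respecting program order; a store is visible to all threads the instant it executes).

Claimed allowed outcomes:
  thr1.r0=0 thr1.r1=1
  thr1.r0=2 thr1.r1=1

missing: thr1.r0=0 thr1.r1=0

outcome vector order: (thr1.r0,thr1.r1)
SC (3): 00 01 21
SC∖claimed = {00}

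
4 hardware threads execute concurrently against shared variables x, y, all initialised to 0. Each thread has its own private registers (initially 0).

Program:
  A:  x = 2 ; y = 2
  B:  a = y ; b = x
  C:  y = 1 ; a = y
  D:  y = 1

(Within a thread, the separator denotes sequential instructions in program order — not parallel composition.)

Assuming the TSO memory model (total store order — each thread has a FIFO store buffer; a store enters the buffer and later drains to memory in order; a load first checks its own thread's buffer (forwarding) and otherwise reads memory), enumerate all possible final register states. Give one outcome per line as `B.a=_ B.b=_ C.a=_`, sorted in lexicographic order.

outcome vector order: (B.a,B.b,C.a)
|TSO outcomes| = 10

B.a=0 B.b=0 C.a=1
B.a=0 B.b=0 C.a=2
B.a=0 B.b=2 C.a=1
B.a=0 B.b=2 C.a=2
B.a=1 B.b=0 C.a=1
B.a=1 B.b=0 C.a=2
B.a=1 B.b=2 C.a=1
B.a=1 B.b=2 C.a=2
B.a=2 B.b=2 C.a=1
B.a=2 B.b=2 C.a=2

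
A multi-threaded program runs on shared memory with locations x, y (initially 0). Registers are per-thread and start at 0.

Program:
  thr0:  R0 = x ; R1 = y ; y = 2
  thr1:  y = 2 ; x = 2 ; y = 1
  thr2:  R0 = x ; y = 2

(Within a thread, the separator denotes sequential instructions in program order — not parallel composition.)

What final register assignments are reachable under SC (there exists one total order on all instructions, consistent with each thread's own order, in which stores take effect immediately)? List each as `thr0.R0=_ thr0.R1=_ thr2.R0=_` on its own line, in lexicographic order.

thr0.R0=0 thr0.R1=0 thr2.R0=0
thr0.R0=0 thr0.R1=0 thr2.R0=2
thr0.R0=0 thr0.R1=1 thr2.R0=0
thr0.R0=0 thr0.R1=1 thr2.R0=2
thr0.R0=0 thr0.R1=2 thr2.R0=0
thr0.R0=0 thr0.R1=2 thr2.R0=2
thr0.R0=2 thr0.R1=1 thr2.R0=0
thr0.R0=2 thr0.R1=1 thr2.R0=2
thr0.R0=2 thr0.R1=2 thr2.R0=0
thr0.R0=2 thr0.R1=2 thr2.R0=2

outcome vector order: (thr0.R0,thr0.R1,thr2.R0)
|SC outcomes| = 10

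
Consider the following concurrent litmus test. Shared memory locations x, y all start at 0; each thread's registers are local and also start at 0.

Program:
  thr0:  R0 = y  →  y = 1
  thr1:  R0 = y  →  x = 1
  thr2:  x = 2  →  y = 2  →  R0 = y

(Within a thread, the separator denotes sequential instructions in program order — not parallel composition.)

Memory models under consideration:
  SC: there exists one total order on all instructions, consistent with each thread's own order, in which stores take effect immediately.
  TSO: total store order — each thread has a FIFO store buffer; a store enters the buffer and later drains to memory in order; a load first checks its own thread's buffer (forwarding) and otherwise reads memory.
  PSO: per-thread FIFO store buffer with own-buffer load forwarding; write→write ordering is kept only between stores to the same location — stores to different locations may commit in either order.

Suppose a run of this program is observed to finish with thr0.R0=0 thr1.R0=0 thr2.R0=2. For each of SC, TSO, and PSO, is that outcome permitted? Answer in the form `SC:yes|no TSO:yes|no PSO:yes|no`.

SC:yes TSO:yes PSO:yes

outcome vector order: (thr0.R0,thr1.R0,thr2.R0)
[SC] allowed = {<0 0 1>, <0 0 2>, <0 1 1>, <0 1 2>, <0 2 1>, <0 2 2>, <2 0 1>, <2 0 2>, <2 1 1>, <2 1 2>, <2 2 1>, <2 2 2>}
[TSO] allowed = {<0 0 1>, <0 0 2>, <0 1 1>, <0 1 2>, <0 2 1>, <0 2 2>, <2 0 1>, <2 0 2>, <2 1 1>, <2 1 2>, <2 2 1>, <2 2 2>}
[PSO] allowed = {<0 0 1>, <0 0 2>, <0 1 1>, <0 1 2>, <0 2 1>, <0 2 2>, <2 0 1>, <2 0 2>, <2 1 1>, <2 1 2>, <2 2 1>, <2 2 2>}
target <0 0 2> ∈ {SC,TSO,PSO}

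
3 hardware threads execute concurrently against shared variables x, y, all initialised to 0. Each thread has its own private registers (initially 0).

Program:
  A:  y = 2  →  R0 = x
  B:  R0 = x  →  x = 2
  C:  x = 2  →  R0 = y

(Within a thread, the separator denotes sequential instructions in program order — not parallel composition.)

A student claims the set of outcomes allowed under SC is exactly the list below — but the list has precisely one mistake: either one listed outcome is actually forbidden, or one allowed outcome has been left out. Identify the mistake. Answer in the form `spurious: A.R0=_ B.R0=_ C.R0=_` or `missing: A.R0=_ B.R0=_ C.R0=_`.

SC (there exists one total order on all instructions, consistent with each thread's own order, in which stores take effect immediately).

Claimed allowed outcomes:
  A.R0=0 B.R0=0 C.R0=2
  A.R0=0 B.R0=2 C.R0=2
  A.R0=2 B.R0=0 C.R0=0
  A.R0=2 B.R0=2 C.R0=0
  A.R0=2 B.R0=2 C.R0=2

missing: A.R0=2 B.R0=0 C.R0=2

outcome vector order: (A.R0,B.R0,C.R0)
SC: 6 outcomes — {002 022 200 202 220 222}
SC∖claimed = {202}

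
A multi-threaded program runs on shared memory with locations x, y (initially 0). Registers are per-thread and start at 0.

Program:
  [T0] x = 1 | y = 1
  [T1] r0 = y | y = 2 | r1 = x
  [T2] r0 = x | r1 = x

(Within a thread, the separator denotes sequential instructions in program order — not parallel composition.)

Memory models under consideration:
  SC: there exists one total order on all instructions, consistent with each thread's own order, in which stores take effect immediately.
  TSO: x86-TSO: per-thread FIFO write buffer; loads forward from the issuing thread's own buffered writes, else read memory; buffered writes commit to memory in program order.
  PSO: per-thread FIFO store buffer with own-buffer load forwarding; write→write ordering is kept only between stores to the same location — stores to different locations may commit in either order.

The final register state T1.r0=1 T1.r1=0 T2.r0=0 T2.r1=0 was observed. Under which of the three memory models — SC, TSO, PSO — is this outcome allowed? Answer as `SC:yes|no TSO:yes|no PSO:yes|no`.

outcome vector order: (T1.r0,T1.r1,T2.r0,T2.r1)
SC (9): <0 0 0 0>, <0 0 0 1>, <0 0 1 1>, <0 1 0 0>, <0 1 0 1>, <0 1 1 1>, <1 1 0 0>, <1 1 0 1>, <1 1 1 1>
TSO (9): <0 0 0 0>, <0 0 0 1>, <0 0 1 1>, <0 1 0 0>, <0 1 0 1>, <0 1 1 1>, <1 1 0 0>, <1 1 0 1>, <1 1 1 1>
PSO (12): <0 0 0 0>, <0 0 0 1>, <0 0 1 1>, <0 1 0 0>, <0 1 0 1>, <0 1 1 1>, <1 0 0 0>, <1 0 0 1>, <1 0 1 1>, <1 1 0 0>, <1 1 0 1>, <1 1 1 1>
target <1 0 0 0> ∈ {PSO}

SC:no TSO:no PSO:yes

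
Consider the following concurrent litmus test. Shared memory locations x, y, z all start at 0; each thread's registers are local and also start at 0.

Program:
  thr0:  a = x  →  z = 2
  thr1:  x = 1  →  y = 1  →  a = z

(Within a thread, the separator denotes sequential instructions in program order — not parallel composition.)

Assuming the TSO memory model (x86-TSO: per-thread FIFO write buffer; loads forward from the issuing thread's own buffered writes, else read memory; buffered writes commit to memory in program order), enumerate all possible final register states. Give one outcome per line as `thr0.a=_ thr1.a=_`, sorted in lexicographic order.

thr0.a=0 thr1.a=0
thr0.a=0 thr1.a=2
thr0.a=1 thr1.a=0
thr0.a=1 thr1.a=2

outcome vector order: (thr0.a,thr1.a)
|TSO outcomes| = 4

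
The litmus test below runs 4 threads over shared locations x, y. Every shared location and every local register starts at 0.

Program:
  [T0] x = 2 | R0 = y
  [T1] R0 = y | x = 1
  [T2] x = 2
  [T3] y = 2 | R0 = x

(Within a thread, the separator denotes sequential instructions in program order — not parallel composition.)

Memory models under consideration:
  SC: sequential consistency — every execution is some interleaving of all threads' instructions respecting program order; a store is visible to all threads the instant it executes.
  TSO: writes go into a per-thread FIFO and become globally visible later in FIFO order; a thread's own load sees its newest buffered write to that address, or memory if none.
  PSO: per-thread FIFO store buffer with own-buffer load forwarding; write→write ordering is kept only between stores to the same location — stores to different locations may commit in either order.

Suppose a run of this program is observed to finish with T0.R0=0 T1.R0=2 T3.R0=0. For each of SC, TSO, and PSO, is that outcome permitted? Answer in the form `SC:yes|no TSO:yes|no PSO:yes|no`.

SC:no TSO:yes PSO:yes

outcome vector order: (T0.R0,T1.R0,T3.R0)
[SC] allowed = {001 002 021 022 200 201 202 220 221 222}
[TSO] allowed = {000 001 002 020 021 022 200 201 202 220 221 222}
[PSO] allowed = {000 001 002 020 021 022 200 201 202 220 221 222}
target 020 ∈ {TSO,PSO}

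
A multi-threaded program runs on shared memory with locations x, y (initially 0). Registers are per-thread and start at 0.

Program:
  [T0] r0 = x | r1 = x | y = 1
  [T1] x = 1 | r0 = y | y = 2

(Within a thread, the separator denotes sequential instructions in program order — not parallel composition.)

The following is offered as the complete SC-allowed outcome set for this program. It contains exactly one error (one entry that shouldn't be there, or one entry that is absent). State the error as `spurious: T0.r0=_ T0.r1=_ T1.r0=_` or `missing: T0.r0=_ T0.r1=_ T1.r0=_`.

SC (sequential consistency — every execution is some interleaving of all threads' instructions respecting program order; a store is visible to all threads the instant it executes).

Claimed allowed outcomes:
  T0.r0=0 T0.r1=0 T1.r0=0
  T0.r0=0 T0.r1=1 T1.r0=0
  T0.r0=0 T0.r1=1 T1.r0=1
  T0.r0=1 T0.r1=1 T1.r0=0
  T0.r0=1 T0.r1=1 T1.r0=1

outcome vector order: (T0.r0,T0.r1,T1.r0)
SC (6): <0 0 0>; <0 0 1>; <0 1 0>; <0 1 1>; <1 1 0>; <1 1 1>
SC∖claimed = {<0 0 1>}

missing: T0.r0=0 T0.r1=0 T1.r0=1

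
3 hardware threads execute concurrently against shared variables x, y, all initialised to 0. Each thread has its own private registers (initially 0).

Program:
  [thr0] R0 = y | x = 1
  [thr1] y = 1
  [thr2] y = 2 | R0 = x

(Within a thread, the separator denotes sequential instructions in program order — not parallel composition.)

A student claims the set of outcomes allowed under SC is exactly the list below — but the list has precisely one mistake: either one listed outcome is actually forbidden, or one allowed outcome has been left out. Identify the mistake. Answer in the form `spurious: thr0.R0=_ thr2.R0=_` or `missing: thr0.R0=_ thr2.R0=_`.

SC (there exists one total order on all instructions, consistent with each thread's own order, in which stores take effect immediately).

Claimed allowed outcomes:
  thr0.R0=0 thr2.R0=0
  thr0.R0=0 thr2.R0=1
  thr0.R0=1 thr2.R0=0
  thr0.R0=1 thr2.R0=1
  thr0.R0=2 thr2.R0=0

outcome vector order: (thr0.R0,thr2.R0)
SC (6): 0/0 0/1 1/0 1/1 2/0 2/1
SC∖claimed = {2/1}

missing: thr0.R0=2 thr2.R0=1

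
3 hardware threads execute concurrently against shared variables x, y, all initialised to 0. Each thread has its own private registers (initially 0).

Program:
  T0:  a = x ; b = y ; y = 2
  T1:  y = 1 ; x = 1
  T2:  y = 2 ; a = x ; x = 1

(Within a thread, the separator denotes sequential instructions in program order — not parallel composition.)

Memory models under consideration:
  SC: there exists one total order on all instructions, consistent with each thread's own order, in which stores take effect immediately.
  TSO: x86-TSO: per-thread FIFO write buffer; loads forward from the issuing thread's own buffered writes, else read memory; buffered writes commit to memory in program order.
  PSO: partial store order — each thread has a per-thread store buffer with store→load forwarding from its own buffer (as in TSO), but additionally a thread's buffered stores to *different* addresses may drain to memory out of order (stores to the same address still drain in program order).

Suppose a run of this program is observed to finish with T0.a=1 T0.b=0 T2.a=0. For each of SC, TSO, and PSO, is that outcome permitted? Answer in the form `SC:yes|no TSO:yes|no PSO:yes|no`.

outcome vector order: (T0.a,T0.b,T2.a)
under SC → 000 001 010 011 020 021 110 111 120 121
under TSO → 000 001 010 011 020 021 110 111 120 121
under PSO → 000 001 010 011 020 021 100 101 110 111 120 121
target 100 ∈ {PSO}

SC:no TSO:no PSO:yes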